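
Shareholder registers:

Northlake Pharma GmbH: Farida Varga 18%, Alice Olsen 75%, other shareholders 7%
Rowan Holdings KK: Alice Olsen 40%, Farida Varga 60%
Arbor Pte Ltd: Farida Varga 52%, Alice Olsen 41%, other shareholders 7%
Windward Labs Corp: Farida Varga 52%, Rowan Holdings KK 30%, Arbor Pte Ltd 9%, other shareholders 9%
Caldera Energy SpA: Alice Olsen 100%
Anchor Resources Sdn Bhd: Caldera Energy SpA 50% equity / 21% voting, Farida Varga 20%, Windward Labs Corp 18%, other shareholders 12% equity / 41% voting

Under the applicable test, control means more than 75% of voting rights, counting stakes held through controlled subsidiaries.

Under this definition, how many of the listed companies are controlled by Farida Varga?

Farida's largest direct stake is 60% in Rowan, which does not meet the threshold.
Farida controls 0 companies.

0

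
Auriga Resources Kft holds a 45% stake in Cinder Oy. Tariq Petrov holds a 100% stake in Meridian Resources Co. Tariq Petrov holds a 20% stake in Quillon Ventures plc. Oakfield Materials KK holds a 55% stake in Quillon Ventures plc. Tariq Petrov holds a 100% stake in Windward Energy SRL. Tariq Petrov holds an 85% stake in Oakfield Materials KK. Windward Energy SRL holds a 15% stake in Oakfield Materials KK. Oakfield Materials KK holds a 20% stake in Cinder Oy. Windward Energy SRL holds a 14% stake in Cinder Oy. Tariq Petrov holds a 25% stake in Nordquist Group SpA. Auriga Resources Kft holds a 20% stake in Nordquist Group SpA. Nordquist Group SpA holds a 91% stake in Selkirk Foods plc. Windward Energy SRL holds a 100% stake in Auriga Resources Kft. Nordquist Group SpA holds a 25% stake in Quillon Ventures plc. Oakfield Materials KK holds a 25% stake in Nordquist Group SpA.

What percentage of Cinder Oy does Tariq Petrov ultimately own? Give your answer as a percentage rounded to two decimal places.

Tariq reaches Cinder along 4 paths.
Via Windward → Auriga: 100% × 100% × 45% = 45%.
Via Oakfield: 85% × 20% = 17%.
Via Windward → Oakfield: 100% × 15% × 20% = 3%.
Via Windward: 100% × 14% = 14%.
Total: 45% + 17% + 3% + 14% = 79%.
Rounded: 79.00%.

79.00%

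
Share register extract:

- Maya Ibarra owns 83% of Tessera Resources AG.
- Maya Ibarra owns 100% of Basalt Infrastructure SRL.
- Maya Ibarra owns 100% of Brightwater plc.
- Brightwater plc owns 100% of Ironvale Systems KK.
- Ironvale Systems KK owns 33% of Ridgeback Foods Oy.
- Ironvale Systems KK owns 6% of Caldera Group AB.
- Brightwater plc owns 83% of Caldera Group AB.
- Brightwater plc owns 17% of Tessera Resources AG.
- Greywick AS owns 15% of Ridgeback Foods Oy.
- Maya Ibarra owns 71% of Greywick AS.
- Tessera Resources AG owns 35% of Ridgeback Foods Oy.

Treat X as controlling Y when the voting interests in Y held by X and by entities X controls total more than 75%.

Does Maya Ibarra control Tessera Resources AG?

Maya holds 100% of Brightwater, so Maya controls Brightwater.
Maya and Brightwater together hold 83% + 17% = 100% of Tessera, so Maya controls Tessera.

Yes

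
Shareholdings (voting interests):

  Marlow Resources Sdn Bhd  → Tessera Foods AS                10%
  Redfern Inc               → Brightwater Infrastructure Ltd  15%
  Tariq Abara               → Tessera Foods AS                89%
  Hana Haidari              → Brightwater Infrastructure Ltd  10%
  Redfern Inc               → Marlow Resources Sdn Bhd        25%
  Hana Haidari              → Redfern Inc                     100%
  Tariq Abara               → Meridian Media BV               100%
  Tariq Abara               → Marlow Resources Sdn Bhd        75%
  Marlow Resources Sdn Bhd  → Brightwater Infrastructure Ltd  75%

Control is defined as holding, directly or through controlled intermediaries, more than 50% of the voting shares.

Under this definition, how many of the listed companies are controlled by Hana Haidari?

Hana holds 100% of Redfern, so Hana controls Redfern.
No other company's threshold is met.
Hana controls 1 company.

1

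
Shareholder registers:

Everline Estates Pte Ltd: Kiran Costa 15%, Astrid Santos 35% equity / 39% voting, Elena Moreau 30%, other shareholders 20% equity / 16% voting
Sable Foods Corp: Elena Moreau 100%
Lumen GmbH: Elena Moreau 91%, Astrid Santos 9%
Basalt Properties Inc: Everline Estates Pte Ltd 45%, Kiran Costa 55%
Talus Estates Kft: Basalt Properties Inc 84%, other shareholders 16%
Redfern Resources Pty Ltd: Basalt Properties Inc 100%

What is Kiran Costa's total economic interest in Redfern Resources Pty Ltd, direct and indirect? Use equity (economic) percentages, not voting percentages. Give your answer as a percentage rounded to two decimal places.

61.75%

Kiran reaches Redfern along 2 paths.
Via Everline → Basalt: 15% × 45% × 100% = 6.75%.
Via Basalt: 55% × 100% = 55%.
Total: 6.75% + 55% = 61.75%.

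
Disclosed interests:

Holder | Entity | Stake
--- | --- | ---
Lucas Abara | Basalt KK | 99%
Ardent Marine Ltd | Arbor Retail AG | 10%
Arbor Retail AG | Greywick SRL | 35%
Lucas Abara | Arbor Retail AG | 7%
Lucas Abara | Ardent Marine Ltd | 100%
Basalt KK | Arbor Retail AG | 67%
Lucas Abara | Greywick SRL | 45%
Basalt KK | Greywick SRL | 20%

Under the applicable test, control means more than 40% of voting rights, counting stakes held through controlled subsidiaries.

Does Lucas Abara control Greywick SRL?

Lucas holds 99% of Basalt, so Lucas controls Basalt.
Lucas holds 100% of Ardent, so Lucas controls Ardent.
Ardent and Lucas and Basalt together hold 10% + 7% + 67% = 84% of Arbor, so Lucas controls Arbor.
Arbor and Lucas and Basalt together hold 35% + 45% + 20% = 100% of Greywick, so Lucas controls Greywick.

Yes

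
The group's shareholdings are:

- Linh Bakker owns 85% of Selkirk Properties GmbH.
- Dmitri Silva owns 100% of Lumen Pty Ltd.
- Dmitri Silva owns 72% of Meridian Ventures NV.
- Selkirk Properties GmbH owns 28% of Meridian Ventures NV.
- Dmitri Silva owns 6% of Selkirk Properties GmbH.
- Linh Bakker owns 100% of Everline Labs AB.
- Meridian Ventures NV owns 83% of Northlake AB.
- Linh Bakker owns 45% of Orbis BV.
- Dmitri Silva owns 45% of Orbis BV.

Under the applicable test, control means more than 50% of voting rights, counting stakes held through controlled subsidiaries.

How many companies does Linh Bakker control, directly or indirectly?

Linh holds 85% of Selkirk, so Linh controls Selkirk.
Linh holds 100% of Everline, so Linh controls Everline.
No other company's threshold is met.
Linh controls 2 companies.

2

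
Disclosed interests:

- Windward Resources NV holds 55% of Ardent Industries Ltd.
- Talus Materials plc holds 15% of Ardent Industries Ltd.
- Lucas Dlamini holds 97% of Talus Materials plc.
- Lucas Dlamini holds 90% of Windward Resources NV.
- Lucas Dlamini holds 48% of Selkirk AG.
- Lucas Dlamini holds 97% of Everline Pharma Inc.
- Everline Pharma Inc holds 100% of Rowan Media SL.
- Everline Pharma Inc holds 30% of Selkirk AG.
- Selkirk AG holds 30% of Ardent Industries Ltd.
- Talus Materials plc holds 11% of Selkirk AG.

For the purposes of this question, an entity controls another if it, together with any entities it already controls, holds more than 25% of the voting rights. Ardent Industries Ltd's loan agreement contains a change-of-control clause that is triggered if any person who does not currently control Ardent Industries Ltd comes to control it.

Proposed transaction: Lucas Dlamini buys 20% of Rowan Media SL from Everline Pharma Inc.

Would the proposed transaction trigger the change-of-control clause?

The purchase adds only to Lucas's holdings (Everline's stake shrinks), so Lucas is the only person who could newly come to control Ardent.
Lucas holds 97% of Talus, so Lucas controls Talus.
Lucas holds 97% of Everline, so Lucas controls Everline.
Talus and Everline and Lucas together hold 11% + 30% + 48% = 89% of Selkirk, so Lucas controls Selkirk.
Lucas holds 90% of Windward, so Lucas controls Windward.
Talus and Windward and Selkirk together hold 15% + 55% + 30% = 100% of Ardent, so Lucas controls Ardent.
So Lucas already controls Ardent before the transaction.
After the purchase, Lucas holds 20% of Rowan directly, and Everline's stake falls to 80%.
Lucas controlled Ardent already, so this is not a new person acquiring control; every other person's position is unchanged or reduced.
No new person acquires control, so the clause is not triggered.

No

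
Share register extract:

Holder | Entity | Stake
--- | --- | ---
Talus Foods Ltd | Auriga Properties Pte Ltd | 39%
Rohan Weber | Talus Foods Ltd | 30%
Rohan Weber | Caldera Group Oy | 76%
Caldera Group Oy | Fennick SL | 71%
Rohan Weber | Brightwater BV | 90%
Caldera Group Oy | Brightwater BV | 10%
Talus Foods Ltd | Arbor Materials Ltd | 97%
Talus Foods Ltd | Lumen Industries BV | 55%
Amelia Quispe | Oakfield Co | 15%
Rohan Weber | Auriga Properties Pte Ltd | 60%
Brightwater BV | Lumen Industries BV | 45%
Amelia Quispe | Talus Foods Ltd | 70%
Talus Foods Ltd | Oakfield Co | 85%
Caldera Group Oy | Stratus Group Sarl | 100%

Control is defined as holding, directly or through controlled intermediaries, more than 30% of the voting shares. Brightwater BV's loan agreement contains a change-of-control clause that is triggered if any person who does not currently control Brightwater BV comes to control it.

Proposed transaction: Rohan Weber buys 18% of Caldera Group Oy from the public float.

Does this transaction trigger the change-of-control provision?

The purchase changes only Rohan's holdings, so Rohan is the only person who could newly come to control Brightwater.
Rohan holds 76% of Caldera, so Rohan controls Caldera.
Caldera and Rohan together hold 10% + 90% = 100% of Brightwater, so Rohan controls Brightwater.
So Rohan already controls Brightwater before the transaction.
After the purchase, Rohan's direct stake in Caldera rises to 76% + 18% = 94%.
Rohan controlled Brightwater already, so this is not a new person acquiring control; every other person's position is unchanged or reduced.
No new person acquires control, so the clause is not triggered.

No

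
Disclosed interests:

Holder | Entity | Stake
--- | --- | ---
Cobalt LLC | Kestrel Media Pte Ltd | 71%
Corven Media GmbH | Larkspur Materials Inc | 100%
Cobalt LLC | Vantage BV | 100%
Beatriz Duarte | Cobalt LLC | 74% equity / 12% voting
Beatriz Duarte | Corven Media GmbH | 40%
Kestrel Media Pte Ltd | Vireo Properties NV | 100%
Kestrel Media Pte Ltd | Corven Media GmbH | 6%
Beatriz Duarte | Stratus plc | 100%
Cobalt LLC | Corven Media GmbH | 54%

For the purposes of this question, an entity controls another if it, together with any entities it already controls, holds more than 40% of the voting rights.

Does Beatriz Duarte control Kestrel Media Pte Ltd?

No

Beatriz holds 100% of Stratus, so Beatriz controls Stratus.
Neither Beatriz nor any entity Beatriz controls holds any voting interest in Kestrel.
So Beatriz does not control Kestrel.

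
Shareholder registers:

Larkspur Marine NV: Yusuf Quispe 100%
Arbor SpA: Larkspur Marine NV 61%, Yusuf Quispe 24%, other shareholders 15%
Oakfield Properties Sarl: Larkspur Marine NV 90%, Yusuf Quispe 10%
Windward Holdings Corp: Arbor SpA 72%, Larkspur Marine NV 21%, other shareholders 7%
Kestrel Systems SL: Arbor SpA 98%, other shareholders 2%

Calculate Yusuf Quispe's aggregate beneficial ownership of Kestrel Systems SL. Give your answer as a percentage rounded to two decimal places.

83.30%

Yusuf reaches Kestrel along 2 paths.
Via Larkspur → Arbor: 100% × 61% × 98% = 59.78%.
Via Arbor: 24% × 98% = 23.52%.
Total: 59.78% + 23.52% = 83.3%.
Rounded: 83.30%.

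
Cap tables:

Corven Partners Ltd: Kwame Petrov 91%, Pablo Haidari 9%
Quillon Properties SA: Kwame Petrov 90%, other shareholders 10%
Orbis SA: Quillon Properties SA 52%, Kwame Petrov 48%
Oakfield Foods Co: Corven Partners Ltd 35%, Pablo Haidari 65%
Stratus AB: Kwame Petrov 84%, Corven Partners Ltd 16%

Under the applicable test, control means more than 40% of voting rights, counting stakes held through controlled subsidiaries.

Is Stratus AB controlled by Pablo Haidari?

Pablo holds 65% of Oakfield, so Pablo controls Oakfield.
Neither Pablo nor any entity Pablo controls holds any voting interest in Stratus.
So Pablo does not control Stratus.

No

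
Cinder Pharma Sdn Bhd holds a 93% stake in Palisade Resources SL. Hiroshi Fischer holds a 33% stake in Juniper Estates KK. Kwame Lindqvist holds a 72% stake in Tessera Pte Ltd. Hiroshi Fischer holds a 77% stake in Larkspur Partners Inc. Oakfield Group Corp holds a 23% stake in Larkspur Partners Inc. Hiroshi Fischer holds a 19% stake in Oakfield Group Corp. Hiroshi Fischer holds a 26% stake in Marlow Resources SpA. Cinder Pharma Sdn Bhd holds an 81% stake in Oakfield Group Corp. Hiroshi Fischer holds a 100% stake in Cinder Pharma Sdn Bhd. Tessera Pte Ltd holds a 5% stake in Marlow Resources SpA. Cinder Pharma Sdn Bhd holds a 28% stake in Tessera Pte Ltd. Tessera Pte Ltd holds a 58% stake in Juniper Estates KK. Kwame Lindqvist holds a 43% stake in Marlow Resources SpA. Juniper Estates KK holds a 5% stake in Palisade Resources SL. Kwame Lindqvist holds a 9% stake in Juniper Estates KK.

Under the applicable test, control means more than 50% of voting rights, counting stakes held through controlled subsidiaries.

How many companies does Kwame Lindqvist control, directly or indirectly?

2

Kwame holds 72% of Tessera, so Kwame controls Tessera.
Kwame and Tessera together hold 9% + 58% = 67% of Juniper, so Kwame controls Juniper.
No other company's threshold is met.
Kwame controls 2 companies.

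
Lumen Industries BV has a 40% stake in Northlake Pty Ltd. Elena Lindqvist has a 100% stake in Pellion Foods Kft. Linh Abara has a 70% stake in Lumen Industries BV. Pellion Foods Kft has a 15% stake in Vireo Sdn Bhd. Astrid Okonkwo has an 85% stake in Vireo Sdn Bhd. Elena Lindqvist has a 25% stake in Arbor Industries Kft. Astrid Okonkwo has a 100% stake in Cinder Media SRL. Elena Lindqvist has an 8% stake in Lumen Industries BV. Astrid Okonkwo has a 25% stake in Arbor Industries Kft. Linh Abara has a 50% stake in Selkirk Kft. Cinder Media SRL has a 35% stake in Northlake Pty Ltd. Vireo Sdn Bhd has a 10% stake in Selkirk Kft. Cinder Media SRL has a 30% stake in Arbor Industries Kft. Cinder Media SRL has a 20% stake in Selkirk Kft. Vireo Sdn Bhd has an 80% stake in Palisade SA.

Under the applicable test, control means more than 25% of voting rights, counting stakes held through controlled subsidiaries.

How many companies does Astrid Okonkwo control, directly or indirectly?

Astrid holds 100% of Cinder, so Astrid controls Cinder.
Astrid and Cinder together hold 25% + 30% = 55% of Arbor, so Astrid controls Arbor.
Astrid holds 85% of Vireo, so Astrid controls Vireo.
Vireo holds 80% of Palisade, so Astrid controls Palisade.
Cinder holds 35% of Northlake, so Astrid controls Northlake.
Cinder and Vireo together hold 20% + 10% = 30% of Selkirk, so Astrid controls Selkirk.
No other company's threshold is met.
Astrid controls 6 companies.

6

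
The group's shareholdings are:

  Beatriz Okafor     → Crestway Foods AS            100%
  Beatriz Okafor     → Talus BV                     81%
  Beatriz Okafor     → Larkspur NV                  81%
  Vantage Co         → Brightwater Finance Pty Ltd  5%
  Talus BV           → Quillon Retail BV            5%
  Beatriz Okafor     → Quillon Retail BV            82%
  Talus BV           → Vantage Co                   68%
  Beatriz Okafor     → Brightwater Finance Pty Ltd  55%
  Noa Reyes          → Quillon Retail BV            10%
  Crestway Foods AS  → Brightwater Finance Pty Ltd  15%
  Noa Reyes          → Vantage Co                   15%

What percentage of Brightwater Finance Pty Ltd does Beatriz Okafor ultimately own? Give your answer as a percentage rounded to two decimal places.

72.75%

Beatriz reaches Brightwater along 3 paths.
Via Talus → Vantage: 81% × 68% × 5% = 2.754%.
Via Crestway: 100% × 15% = 15%.
Direct stake: 55% = 55%.
Total: 2.754% + 15% + 55% = 72.754%.
Rounded: 72.75%.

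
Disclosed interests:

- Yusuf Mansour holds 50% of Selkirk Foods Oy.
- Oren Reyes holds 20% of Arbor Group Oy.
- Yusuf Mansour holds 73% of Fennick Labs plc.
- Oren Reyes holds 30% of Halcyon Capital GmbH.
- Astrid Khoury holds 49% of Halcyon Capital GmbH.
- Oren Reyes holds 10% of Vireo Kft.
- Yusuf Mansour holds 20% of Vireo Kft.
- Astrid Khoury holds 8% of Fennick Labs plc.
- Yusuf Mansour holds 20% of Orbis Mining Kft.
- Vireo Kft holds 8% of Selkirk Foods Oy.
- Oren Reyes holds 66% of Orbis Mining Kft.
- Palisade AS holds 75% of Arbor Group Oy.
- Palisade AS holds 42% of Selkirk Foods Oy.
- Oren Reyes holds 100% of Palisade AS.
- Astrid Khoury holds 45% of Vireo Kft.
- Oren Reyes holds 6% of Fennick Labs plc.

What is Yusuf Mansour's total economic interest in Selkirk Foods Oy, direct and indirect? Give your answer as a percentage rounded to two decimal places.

Yusuf reaches Selkirk along 2 paths.
Via Vireo: 20% × 8% = 1.6%.
Direct stake: 50% = 50%.
Total: 1.6% + 50% = 51.6%.
Rounded: 51.60%.

51.60%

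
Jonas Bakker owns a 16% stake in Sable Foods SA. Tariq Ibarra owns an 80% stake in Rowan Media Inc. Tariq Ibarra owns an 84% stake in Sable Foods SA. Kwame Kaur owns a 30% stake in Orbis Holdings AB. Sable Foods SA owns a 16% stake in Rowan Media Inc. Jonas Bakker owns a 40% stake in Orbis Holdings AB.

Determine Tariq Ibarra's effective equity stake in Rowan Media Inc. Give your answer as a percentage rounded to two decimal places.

Tariq reaches Rowan along 2 paths.
Direct stake: 80% = 80%.
Via Sable: 84% × 16% = 13.44%.
Total: 80% + 13.44% = 93.44%.

93.44%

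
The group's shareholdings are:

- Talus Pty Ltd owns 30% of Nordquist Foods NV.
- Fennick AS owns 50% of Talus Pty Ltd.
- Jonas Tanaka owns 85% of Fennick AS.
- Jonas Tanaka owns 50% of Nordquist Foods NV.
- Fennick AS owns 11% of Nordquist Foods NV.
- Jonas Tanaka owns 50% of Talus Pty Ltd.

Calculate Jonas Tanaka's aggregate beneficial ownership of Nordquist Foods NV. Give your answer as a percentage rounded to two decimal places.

87.10%

Jonas reaches Nordquist along 4 paths.
Via Fennick → Talus: 85% × 50% × 30% = 12.75%.
Via Talus: 50% × 30% = 15%.
Direct stake: 50% = 50%.
Via Fennick: 85% × 11% = 9.35%.
Total: 12.75% + 15% + 50% + 9.35% = 87.1%.
Rounded: 87.10%.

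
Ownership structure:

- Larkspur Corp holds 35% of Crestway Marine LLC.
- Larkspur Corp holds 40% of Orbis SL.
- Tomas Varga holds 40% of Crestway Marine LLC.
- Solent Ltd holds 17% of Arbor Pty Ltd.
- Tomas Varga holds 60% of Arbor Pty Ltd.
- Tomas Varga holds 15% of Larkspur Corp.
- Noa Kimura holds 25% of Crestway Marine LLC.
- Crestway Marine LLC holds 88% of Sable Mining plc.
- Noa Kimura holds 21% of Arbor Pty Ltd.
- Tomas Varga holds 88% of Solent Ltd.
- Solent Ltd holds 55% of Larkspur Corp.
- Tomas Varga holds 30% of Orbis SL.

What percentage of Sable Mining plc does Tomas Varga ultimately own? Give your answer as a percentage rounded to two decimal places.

54.73%

Tomas reaches Sable along 3 paths.
Via Larkspur → Crestway: 15% × 35% × 88% = 4.62%.
Via Solent → Larkspur → Crestway: 88% × 55% × 35% × 88% = 14.9072%.
Via Crestway: 40% × 88% = 35.2%.
Total: 4.62% + 14.9072% + 35.2% = 54.7272%.
Rounded: 54.73%.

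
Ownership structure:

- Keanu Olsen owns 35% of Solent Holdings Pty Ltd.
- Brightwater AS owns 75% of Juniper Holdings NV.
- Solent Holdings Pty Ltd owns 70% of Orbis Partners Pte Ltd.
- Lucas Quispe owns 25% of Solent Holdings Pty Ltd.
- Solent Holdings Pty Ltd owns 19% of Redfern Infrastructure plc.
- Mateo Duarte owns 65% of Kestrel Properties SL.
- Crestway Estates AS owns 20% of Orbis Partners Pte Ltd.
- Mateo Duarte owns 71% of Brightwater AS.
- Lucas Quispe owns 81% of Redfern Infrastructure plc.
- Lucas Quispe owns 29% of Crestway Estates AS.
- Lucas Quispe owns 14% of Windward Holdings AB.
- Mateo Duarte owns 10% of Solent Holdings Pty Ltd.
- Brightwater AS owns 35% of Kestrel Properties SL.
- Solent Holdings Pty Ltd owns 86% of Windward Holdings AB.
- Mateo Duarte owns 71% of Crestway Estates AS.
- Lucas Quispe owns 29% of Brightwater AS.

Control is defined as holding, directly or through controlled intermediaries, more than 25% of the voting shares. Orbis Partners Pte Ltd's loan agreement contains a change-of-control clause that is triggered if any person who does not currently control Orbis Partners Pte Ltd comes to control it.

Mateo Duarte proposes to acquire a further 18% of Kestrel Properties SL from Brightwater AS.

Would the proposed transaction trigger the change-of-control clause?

The purchase adds only to Mateo's holdings (Brightwater's stake shrinks), so Mateo is the only person who could newly come to control Orbis.
Mateo holds 71% of Crestway, so Mateo controls Crestway.
Mateo holds 71% of Brightwater, so Mateo controls Brightwater.
Brightwater and Mateo together hold 35% + 65% = 100% of Kestrel, so Mateo controls Kestrel.
Brightwater holds 75% of Juniper, so Mateo controls Juniper.
In Orbis, Mateo's side holds only 20%, not > 25%.
So before the transaction, Mateo does not control Orbis.
After the purchase, Mateo's direct stake in Kestrel rises to 65% + 18% = 83%, and Brightwater's stake falls to 17%.
Brightwater and Mateo together hold 17% + 83% = 100% of Kestrel, so Mateo controls Kestrel.
After the transaction, Mateo's side holds 20% of Orbis, not > 25%, so Mateo still does not control Orbis.
No new person acquires control, so the clause is not triggered.

No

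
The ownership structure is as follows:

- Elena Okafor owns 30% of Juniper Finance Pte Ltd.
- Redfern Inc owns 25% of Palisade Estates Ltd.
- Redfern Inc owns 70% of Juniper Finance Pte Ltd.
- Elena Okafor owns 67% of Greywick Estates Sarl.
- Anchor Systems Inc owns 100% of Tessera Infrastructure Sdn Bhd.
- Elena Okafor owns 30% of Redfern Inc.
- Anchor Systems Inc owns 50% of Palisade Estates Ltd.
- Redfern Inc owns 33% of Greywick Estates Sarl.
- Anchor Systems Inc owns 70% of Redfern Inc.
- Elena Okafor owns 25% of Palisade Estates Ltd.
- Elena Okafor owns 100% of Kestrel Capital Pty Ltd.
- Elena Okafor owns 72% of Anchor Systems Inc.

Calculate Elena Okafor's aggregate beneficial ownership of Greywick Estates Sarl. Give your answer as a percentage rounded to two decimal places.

Elena reaches Greywick along 3 paths.
Direct stake: 67% = 67%.
Via Redfern: 30% × 33% = 9.9%.
Via Anchor → Redfern: 72% × 70% × 33% = 16.632%.
Total: 67% + 9.9% + 16.632% = 93.532%.
Rounded: 93.53%.

93.53%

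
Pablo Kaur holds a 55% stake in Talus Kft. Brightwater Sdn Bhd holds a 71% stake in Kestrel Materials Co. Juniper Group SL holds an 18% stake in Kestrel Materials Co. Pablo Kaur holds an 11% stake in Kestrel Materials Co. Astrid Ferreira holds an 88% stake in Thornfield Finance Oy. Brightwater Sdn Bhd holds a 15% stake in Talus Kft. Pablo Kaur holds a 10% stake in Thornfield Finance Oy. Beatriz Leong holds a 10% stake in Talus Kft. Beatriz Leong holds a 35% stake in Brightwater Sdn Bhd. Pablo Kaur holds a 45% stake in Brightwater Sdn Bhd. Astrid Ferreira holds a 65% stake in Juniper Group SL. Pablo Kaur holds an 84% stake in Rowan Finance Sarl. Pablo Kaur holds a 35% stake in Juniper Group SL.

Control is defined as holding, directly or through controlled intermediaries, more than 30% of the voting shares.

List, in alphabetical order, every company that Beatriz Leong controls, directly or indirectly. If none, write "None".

Brightwater Sdn Bhd, Kestrel Materials Co

Beatriz holds 35% of Brightwater, so Beatriz controls Brightwater.
Brightwater holds 71% of Kestrel, so Beatriz controls Kestrel.
No other company's threshold is met.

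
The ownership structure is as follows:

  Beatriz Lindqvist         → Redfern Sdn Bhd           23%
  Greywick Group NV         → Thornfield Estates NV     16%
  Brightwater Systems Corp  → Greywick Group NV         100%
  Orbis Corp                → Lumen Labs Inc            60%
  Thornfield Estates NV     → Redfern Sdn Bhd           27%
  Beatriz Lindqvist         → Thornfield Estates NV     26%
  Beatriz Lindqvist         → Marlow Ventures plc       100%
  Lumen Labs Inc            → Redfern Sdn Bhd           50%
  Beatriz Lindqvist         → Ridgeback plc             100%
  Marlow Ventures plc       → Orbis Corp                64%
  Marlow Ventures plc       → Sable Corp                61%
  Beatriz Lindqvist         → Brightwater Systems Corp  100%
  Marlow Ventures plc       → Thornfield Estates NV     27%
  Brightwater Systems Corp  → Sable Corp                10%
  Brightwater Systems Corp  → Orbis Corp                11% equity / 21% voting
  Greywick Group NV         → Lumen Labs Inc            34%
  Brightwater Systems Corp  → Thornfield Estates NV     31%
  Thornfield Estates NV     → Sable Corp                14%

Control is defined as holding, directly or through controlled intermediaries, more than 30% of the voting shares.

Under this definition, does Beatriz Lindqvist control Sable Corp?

Beatriz holds 100% of Marlow, so Beatriz controls Marlow.
Beatriz holds 100% of Brightwater, so Beatriz controls Brightwater.
Brightwater holds 100% of Greywick, so Beatriz controls Greywick.
Brightwater and Greywick and Beatriz and Marlow together hold 31% + 16% + 26% + 27% = 100% of Thornfield, so Beatriz controls Thornfield.
Marlow and Thornfield and Brightwater together hold 61% + 14% + 10% = 85% of Sable, so Beatriz controls Sable.

Yes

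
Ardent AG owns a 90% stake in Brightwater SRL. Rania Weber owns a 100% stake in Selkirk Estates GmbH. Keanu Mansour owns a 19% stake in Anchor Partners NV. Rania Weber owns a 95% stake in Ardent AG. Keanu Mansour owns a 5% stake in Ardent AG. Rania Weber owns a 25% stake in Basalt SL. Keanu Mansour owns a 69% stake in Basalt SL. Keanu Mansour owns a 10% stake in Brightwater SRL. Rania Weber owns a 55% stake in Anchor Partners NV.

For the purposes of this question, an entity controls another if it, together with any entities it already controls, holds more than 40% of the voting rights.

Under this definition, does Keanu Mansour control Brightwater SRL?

No

Keanu holds 69% of Basalt, so Keanu controls Basalt.
In Brightwater, Keanu's side holds only 10%, not > 40%.
So Keanu does not control Brightwater.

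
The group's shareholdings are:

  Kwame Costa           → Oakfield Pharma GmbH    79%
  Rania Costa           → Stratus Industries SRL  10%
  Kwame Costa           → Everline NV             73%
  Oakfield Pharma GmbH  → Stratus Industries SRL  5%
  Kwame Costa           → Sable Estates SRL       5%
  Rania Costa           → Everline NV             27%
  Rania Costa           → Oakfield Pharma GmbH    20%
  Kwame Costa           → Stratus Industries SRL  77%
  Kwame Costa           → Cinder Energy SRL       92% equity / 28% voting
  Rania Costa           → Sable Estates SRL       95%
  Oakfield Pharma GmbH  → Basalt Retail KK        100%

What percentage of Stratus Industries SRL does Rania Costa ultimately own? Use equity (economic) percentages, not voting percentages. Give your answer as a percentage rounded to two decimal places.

Rania reaches Stratus along 2 paths.
Direct stake: 10% = 10%.
Via Oakfield: 20% × 5% = 1%.
Total: 10% + 1% = 11%.
Rounded: 11.00%.

11.00%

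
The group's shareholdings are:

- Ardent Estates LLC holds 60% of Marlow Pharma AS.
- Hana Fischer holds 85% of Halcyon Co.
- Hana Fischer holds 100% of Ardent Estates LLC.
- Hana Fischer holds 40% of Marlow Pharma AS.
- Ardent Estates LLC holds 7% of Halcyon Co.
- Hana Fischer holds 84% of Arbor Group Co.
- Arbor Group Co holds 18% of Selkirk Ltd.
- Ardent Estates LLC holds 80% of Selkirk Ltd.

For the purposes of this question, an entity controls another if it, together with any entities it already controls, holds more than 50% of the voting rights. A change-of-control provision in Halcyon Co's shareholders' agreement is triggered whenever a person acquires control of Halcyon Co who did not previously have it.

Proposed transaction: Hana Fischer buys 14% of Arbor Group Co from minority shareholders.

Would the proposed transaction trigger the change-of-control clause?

No

The purchase changes only Hana's holdings, so Hana is the only person who could newly come to control Halcyon.
Hana holds 100% of Ardent, so Hana controls Ardent.
Ardent and Hana together hold 7% + 85% = 92% of Halcyon, so Hana controls Halcyon.
So Hana already controls Halcyon before the transaction.
After the purchase, Hana's direct stake in Arbor rises to 84% + 14% = 98%.
Hana controlled Halcyon already, so this is not a new person acquiring control; every other person's position is unchanged or reduced.
No new person acquires control, so the clause is not triggered.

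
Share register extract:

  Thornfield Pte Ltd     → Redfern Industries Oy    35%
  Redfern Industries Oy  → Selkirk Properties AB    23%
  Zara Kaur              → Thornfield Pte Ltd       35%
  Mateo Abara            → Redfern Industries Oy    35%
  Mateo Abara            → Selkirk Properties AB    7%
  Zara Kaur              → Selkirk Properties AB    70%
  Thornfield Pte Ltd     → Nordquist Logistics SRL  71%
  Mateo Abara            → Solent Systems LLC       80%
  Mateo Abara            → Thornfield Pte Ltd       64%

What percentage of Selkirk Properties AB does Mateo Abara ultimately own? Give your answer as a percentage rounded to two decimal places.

20.20%

Mateo reaches Selkirk along 3 paths.
Direct stake: 7% = 7%.
Via Redfern: 35% × 23% = 8.05%.
Via Thornfield → Redfern: 64% × 35% × 23% = 5.152%.
Total: 7% + 8.05% + 5.152% = 20.202%.
Rounded: 20.20%.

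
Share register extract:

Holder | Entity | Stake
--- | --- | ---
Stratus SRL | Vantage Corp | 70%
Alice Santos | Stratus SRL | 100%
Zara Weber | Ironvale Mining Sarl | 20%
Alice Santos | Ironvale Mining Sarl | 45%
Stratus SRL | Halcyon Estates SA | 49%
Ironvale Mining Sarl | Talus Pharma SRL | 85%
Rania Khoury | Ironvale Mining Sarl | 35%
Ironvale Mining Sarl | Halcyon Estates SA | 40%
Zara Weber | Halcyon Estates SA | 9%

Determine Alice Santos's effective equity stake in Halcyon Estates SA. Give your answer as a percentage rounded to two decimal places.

67.00%

Alice reaches Halcyon along 2 paths.
Via Ironvale: 45% × 40% = 18%.
Via Stratus: 100% × 49% = 49%.
Total: 18% + 49% = 67%.
Rounded: 67.00%.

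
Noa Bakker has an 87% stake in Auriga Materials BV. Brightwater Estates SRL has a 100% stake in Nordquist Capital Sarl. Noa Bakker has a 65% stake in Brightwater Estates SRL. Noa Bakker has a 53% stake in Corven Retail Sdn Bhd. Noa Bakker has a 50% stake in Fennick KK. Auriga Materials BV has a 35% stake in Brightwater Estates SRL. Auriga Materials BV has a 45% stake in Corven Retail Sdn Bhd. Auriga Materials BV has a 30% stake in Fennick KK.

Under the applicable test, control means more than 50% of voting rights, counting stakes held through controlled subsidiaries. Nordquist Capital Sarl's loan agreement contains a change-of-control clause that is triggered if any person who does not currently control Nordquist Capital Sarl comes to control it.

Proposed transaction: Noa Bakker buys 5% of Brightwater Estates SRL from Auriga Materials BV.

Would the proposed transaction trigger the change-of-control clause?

The purchase adds only to Noa's holdings (Auriga's stake shrinks), so Noa is the only person who could newly come to control Nordquist.
Noa holds 87% of Auriga, so Noa controls Auriga.
Noa and Auriga together hold 65% + 35% = 100% of Brightwater, so Noa controls Brightwater.
Brightwater holds 100% of Nordquist, so Noa controls Nordquist.
So Noa already controls Nordquist before the transaction.
After the purchase, Noa's direct stake in Brightwater rises to 65% + 5% = 70%, and Auriga's stake falls to 30%.
Noa controlled Nordquist already, so this is not a new person acquiring control; every other person's position is unchanged or reduced.
No new person acquires control, so the clause is not triggered.

No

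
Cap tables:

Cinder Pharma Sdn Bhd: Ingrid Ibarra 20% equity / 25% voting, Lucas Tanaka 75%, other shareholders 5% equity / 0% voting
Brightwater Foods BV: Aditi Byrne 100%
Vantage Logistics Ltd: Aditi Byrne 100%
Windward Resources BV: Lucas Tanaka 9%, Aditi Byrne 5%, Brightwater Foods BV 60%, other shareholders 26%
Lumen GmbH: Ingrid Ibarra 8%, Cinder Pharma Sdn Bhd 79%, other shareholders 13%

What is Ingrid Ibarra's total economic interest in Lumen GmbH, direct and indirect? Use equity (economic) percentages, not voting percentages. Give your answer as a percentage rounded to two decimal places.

Ingrid reaches Lumen along 2 paths.
Direct stake: 8% = 8%.
Via Cinder: 20% × 79% = 15.8%.
Total: 8% + 15.8% = 23.8%.
Rounded: 23.80%.

23.80%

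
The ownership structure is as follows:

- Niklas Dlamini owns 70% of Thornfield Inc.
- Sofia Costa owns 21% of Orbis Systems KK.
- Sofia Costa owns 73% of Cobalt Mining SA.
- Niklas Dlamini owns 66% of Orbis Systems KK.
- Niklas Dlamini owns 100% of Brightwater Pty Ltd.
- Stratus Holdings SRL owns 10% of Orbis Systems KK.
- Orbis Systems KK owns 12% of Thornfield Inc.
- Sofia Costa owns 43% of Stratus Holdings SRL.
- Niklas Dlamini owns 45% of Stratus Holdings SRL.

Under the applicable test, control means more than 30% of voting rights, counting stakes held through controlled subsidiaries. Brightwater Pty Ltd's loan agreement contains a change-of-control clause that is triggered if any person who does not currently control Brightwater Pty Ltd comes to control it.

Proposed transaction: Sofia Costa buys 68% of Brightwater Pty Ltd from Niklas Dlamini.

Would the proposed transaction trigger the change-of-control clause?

Yes

The purchase adds only to Sofia's holdings (Niklas's stake shrinks), so Sofia is the only person who could newly come to control Brightwater.
Sofia holds 43% of Stratus, so Sofia controls Stratus.
Stratus and Sofia together hold 10% + 21% = 31% of Orbis, so Sofia controls Orbis.
Sofia holds 73% of Cobalt, so Sofia controls Cobalt.
Neither Sofia nor any entity Sofia controls holds any voting interest in Brightwater.
So before the transaction, Sofia does not control Brightwater.
After the purchase, Sofia holds 68% of Brightwater directly, and Niklas's stake falls to 32%.
Sofia holds 68% of Brightwater, so Sofia controls Brightwater.
Sofia did not control Brightwater before and does after, so the clause is triggered.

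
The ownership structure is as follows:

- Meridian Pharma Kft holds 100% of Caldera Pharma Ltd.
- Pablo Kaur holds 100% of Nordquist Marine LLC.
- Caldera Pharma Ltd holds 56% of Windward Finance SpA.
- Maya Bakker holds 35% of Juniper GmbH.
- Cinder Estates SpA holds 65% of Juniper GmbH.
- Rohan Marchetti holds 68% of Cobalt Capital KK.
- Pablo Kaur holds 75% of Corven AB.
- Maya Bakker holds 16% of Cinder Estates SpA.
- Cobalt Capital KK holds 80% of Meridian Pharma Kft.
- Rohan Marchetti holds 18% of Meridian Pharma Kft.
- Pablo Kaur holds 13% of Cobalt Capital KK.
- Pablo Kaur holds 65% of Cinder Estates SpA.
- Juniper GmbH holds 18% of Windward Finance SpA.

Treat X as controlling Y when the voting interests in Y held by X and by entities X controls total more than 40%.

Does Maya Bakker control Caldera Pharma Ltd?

No

Maya's largest direct stake is 35% in Juniper, which does not meet the threshold, so Maya controls no company.
Neither Maya nor any entity Maya controls holds any voting interest in Caldera.
So Maya does not control Caldera.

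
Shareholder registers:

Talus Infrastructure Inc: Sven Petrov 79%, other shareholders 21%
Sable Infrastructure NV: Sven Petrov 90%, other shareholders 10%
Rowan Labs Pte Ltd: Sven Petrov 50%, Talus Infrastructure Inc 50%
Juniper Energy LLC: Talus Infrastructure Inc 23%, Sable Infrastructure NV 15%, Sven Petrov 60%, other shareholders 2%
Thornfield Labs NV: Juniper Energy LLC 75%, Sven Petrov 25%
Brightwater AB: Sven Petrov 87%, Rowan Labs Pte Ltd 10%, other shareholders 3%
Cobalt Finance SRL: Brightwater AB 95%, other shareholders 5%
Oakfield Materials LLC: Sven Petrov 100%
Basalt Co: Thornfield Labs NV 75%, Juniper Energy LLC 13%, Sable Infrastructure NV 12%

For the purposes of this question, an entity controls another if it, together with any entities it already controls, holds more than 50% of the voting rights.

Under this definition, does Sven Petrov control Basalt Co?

Sven holds 79% of Talus, so Sven controls Talus.
Sven holds 90% of Sable, so Sven controls Sable.
Talus and Sable and Sven together hold 23% + 15% + 60% = 98% of Juniper, so Sven controls Juniper.
Juniper and Sven together hold 75% + 25% = 100% of Thornfield, so Sven controls Thornfield.
Thornfield and Juniper and Sable together hold 75% + 13% + 12% = 100% of Basalt, so Sven controls Basalt.

Yes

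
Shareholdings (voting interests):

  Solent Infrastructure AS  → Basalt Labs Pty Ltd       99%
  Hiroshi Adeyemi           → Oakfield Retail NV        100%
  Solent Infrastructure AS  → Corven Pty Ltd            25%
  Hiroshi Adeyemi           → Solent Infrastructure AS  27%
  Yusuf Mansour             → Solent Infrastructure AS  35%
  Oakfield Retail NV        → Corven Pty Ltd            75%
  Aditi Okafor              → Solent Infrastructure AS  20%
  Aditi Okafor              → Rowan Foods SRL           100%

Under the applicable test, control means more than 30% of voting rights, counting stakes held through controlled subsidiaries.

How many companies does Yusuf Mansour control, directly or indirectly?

2

Yusuf holds 35% of Solent, so Yusuf controls Solent.
Solent holds 99% of Basalt, so Yusuf controls Basalt.
No other company's threshold is met.
Yusuf controls 2 companies.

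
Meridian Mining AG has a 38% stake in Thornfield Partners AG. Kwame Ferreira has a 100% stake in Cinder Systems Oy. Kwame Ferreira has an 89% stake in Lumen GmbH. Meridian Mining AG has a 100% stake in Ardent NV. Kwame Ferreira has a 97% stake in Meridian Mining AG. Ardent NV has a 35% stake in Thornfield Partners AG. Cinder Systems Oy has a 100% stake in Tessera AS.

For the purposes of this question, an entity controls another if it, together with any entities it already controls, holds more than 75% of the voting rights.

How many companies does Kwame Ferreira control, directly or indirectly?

5

Kwame holds 100% of Cinder, so Kwame controls Cinder.
Kwame holds 97% of Meridian, so Kwame controls Meridian.
Meridian holds 100% of Ardent, so Kwame controls Ardent.
Kwame holds 89% of Lumen, so Kwame controls Lumen.
Cinder holds 100% of Tessera, so Kwame controls Tessera.
No other company's threshold is met.
Kwame controls 5 companies.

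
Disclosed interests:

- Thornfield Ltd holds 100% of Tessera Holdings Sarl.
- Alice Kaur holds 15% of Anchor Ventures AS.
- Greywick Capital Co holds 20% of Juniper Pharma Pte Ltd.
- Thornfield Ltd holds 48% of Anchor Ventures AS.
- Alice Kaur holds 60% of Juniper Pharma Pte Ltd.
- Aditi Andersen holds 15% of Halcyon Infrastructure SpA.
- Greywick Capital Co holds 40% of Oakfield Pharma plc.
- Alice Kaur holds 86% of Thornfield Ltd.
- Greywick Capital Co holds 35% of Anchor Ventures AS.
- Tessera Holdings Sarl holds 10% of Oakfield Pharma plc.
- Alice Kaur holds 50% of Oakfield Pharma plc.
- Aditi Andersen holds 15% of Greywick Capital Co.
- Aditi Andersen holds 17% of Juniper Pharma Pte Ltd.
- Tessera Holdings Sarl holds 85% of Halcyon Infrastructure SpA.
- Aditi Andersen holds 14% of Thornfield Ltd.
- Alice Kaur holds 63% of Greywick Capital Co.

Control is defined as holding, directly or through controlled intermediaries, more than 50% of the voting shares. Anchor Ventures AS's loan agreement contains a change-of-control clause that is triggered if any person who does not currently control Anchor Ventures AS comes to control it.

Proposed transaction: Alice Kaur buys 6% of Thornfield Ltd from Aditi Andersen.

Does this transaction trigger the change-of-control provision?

The purchase adds only to Alice's holdings (Aditi's stake shrinks), so Alice is the only person who could newly come to control Anchor.
Alice holds 86% of Thornfield, so Alice controls Thornfield.
Alice holds 63% of Greywick, so Alice controls Greywick.
Alice and Thornfield and Greywick together hold 15% + 48% + 35% = 98% of Anchor, so Alice controls Anchor.
So Alice already controls Anchor before the transaction.
After the purchase, Alice's direct stake in Thornfield rises to 86% + 6% = 92%, and Aditi's stake falls to 8%.
Alice controlled Anchor already, so this is not a new person acquiring control; every other person's position is unchanged or reduced.
No new person acquires control, so the clause is not triggered.

No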